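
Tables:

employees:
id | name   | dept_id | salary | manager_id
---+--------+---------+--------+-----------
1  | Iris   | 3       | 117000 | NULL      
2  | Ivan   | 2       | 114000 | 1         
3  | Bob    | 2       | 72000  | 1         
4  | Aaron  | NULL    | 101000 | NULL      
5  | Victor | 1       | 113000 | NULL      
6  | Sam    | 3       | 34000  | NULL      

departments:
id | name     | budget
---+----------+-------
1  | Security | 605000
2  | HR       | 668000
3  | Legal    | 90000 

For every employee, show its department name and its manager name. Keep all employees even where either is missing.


Two LEFT JOINs from the same base table employees: one to departments via dept_id, one to employees itself via manager_id. Both are LEFT so every employee is preserved.
Match against departments:
  - employee 1 (Iris): dept_id=3 -> matches Legal
  - employee 2 (Ivan): dept_id=2 -> matches HR
  - employee 3 (Bob): dept_id=2 -> matches HR
  - employee 4 (Aaron): dept_id=NULL, no match -> kept with NULL
  - employee 5 (Victor): dept_id=1 -> matches Security
  - employee 6 (Sam): dept_id=3 -> matches Legal
Match against employees (self):
  - employee 1 (Iris): manager_id=NULL -> NULL
  - employee 2 (Ivan): manager_id=1 -> Iris
  - employee 3 (Bob): manager_id=1 -> Iris
  - employee 4 (Aaron): manager_id=NULL -> NULL
  - employee 5 (Victor): manager_id=NULL -> NULL
  - employee 6 (Sam): manager_id=NULL -> NULL

SQL:
SELECT a.name, b.name AS department, c.name AS manager
FROM employees a
LEFT JOIN departments b ON a.dept_id = b.id
LEFT JOIN employees c ON a.manager_id = c.id

Result:
name   | department | manager
-------+------------+--------
Iris   | Legal      | NULL   
Ivan   | HR         | Iris   
Bob    | HR         | Iris   
Aaron  | NULL       | NULL   
Victor | Security   | NULL   
Sam    | Legal      | NULL   


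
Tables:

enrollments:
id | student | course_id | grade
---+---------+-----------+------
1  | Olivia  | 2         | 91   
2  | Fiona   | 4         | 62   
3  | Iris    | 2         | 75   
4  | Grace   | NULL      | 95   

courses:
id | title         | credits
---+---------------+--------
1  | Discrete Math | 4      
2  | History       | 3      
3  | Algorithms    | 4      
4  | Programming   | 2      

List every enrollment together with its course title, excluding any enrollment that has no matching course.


INNER JOIN keeps only enrollments rows whose course_id matches an id in courses. Walk through each enrollment:
  - enrollment 1 (Olivia): course_id=2 -> matches History
  - enrollment 2 (Fiona): course_id=4 -> matches Programming
  - enrollment 3 (Iris): course_id=2 -> matches History
  - enrollment 4 (Grace): course_id=NULL, no match -> dropped
So 1 of 4 rows is dropped.

SQL:
SELECT a.student, b.title AS course
FROM enrollments a
INNER JOIN courses b ON a.course_id = b.id

Result:
student | course     
--------+------------
Olivia  | History    
Fiona   | Programming
Iris    | History    


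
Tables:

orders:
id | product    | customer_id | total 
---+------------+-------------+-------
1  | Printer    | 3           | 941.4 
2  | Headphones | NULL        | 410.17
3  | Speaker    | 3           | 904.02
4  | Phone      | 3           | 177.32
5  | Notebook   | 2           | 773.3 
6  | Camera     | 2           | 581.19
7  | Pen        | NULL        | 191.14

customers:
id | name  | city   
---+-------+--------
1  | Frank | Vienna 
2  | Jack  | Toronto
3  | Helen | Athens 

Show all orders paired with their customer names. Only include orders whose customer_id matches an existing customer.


INNER JOIN keeps only orders rows whose customer_id matches an id in customers. Walk through each order:
  - order 1 (Printer): customer_id=3 -> matches Helen
  - order 2 (Headphones): customer_id=NULL, no match -> dropped
  - order 3 (Speaker): customer_id=3 -> matches Helen
  - order 4 (Phone): customer_id=3 -> matches Helen
  - order 5 (Notebook): customer_id=2 -> matches Jack
  - order 6 (Camera): customer_id=2 -> matches Jack
  - order 7 (Pen): customer_id=NULL, no match -> dropped
So 2 of 7 rows are dropped.

SQL:
SELECT a.product, b.name AS customer
FROM orders a
INNER JOIN customers b ON a.customer_id = b.id

Result:
product  | customer
---------+---------
Printer  | Helen   
Speaker  | Helen   
Phone    | Helen   
Notebook | Jack    
Camera   | Jack    


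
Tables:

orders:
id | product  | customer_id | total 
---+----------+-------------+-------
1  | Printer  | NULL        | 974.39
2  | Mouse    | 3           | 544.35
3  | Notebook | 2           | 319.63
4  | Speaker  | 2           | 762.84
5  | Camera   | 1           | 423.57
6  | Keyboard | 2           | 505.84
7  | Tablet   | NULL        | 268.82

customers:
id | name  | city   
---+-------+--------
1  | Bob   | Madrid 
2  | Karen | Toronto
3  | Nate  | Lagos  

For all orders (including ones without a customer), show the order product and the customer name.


LEFT JOIN keeps every row from orders (the left table); where customer_id has no match in customers, the customer columns become NULL. Walk through each order:
  - order 1 (Printer): customer_id=NULL, no match -> kept with NULL
  - order 2 (Mouse): customer_id=3 -> matches Nate
  - order 3 (Notebook): customer_id=2 -> matches Karen
  - order 4 (Speaker): customer_id=2 -> matches Karen
  - order 5 (Camera): customer_id=1 -> matches Bob
  - order 6 (Keyboard): customer_id=2 -> matches Karen
  - order 7 (Tablet): customer_id=NULL, no match -> kept with NULL
All 7 rows appear; 2 have NULL customer.

SQL:
SELECT a.product, b.name AS customer
FROM orders a
LEFT JOIN customers b ON a.customer_id = b.id

Result:
product  | customer
---------+---------
Printer  | NULL    
Mouse    | Nate    
Notebook | Karen   
Speaker  | Karen   
Camera   | Bob     
Keyboard | Karen   
Tablet   | NULL    


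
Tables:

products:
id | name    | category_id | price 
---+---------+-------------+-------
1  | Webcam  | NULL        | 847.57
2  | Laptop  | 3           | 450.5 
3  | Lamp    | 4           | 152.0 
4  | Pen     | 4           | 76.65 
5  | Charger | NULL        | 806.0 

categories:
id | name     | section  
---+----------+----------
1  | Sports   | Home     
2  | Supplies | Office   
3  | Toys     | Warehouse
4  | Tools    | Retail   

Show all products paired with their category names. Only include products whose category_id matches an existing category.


INNER JOIN keeps only products rows whose category_id matches an id in categories. Walk through each product:
  - product 1 (Webcam): category_id=NULL, no match -> dropped
  - product 2 (Laptop): category_id=3 -> matches Toys
  - product 3 (Lamp): category_id=4 -> matches Tools
  - product 4 (Pen): category_id=4 -> matches Tools
  - product 5 (Charger): category_id=NULL, no match -> dropped
So 2 of 5 rows are dropped.

SQL:
SELECT a.name, b.name AS category
FROM products a
INNER JOIN categories b ON a.category_id = b.id

Result:
name   | category
-------+---------
Laptop | Toys    
Lamp   | Tools   
Pen    | Tools   


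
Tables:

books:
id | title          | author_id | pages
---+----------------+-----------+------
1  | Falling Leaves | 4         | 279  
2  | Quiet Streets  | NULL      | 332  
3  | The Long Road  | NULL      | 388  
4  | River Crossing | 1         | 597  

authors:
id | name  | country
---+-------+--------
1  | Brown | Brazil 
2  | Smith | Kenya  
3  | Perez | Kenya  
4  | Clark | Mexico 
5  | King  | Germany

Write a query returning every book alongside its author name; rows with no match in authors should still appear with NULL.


LEFT JOIN keeps every row from books (the left table); where author_id has no match in authors, the author columns become NULL. Walk through each book:
  - book 1 (Falling Leaves): author_id=4 -> matches Clark
  - book 2 (Quiet Streets): author_id=NULL, no match -> kept with NULL
  - book 3 (The Long Road): author_id=NULL, no match -> kept with NULL
  - book 4 (River Crossing): author_id=1 -> matches Brown
All 4 rows appear; 2 have NULL author.

SQL:
SELECT a.title, b.name AS author
FROM books a
LEFT JOIN authors b ON a.author_id = b.id

Result:
title          | author
---------------+-------
Falling Leaves | Clark 
Quiet Streets  | NULL  
The Long Road  | NULL  
River Crossing | Brown 


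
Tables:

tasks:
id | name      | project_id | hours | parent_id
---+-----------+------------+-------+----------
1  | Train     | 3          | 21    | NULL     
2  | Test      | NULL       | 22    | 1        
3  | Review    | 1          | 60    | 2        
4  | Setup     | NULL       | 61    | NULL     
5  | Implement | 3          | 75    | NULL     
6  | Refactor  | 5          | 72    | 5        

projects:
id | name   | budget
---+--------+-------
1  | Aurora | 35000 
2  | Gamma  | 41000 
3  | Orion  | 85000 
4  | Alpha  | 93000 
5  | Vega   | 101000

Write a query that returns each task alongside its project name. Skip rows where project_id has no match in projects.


INNER JOIN keeps only tasks rows whose project_id matches an id in projects. Walk through each task:
  - task 1 (Train): project_id=3 -> matches Orion
  - task 2 (Test): project_id=NULL, no match -> dropped
  - task 3 (Review): project_id=1 -> matches Aurora
  - task 4 (Setup): project_id=NULL, no match -> dropped
  - task 5 (Implement): project_id=3 -> matches Orion
  - task 6 (Refactor): project_id=5 -> matches Vega
So 2 of 6 rows are dropped.

SQL:
SELECT a.name, b.name AS project
FROM tasks a
INNER JOIN projects b ON a.project_id = b.id

Result:
name      | project
----------+--------
Train     | Orion  
Review    | Aurora 
Implement | Orion  
Refactor  | Vega   


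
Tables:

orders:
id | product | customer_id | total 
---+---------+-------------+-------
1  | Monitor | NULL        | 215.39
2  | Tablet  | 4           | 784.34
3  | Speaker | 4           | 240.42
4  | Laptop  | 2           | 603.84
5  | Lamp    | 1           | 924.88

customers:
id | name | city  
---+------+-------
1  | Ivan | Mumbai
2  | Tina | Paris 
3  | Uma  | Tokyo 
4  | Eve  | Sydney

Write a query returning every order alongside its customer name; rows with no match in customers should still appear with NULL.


LEFT JOIN keeps every row from orders (the left table); where customer_id has no match in customers, the customer columns become NULL. Walk through each order:
  - order 1 (Monitor): customer_id=NULL, no match -> kept with NULL
  - order 2 (Tablet): customer_id=4 -> matches Eve
  - order 3 (Speaker): customer_id=4 -> matches Eve
  - order 4 (Laptop): customer_id=2 -> matches Tina
  - order 5 (Lamp): customer_id=1 -> matches Ivan
All 5 rows appear; 1 has NULL customer.

SQL:
SELECT a.product, b.name AS customer
FROM orders a
LEFT JOIN customers b ON a.customer_id = b.id

Result:
product | customer
--------+---------
Monitor | NULL    
Tablet  | Eve     
Speaker | Eve     
Laptop  | Tina    
Lamp    | Ivan    


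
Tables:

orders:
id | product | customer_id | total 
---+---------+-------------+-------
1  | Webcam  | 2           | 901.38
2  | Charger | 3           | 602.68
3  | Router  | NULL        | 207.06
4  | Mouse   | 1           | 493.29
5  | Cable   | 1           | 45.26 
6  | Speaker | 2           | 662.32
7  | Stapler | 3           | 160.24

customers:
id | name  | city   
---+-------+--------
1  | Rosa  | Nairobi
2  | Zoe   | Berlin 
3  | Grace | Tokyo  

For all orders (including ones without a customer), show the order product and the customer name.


LEFT JOIN keeps every row from orders (the left table); where customer_id has no match in customers, the customer columns become NULL. Walk through each order:
  - order 1 (Webcam): customer_id=2 -> matches Zoe
  - order 2 (Charger): customer_id=3 -> matches Grace
  - order 3 (Router): customer_id=NULL, no match -> kept with NULL
  - order 4 (Mouse): customer_id=1 -> matches Rosa
  - order 5 (Cable): customer_id=1 -> matches Rosa
  - order 6 (Speaker): customer_id=2 -> matches Zoe
  - order 7 (Stapler): customer_id=3 -> matches Grace
All 7 rows appear; 1 has NULL customer.

SQL:
SELECT a.product, b.name AS customer
FROM orders a
LEFT JOIN customers b ON a.customer_id = b.id

Result:
product | customer
--------+---------
Webcam  | Zoe     
Charger | Grace   
Router  | NULL    
Mouse   | Rosa    
Cable   | Rosa    
Speaker | Zoe     
Stapler | Grace   


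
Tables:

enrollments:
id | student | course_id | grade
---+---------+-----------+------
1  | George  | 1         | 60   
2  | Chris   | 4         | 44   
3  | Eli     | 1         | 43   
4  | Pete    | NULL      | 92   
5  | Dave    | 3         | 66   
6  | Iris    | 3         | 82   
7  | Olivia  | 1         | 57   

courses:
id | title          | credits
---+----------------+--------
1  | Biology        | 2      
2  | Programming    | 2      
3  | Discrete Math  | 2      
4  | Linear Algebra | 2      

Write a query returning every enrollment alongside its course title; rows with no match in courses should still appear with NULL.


LEFT JOIN keeps every row from enrollments (the left table); where course_id has no match in courses, the course columns become NULL. Walk through each enrollment:
  - enrollment 1 (George): course_id=1 -> matches Biology
  - enrollment 2 (Chris): course_id=4 -> matches Linear Algebra
  - enrollment 3 (Eli): course_id=1 -> matches Biology
  - enrollment 4 (Pete): course_id=NULL, no match -> kept with NULL
  - enrollment 5 (Dave): course_id=3 -> matches Discrete Math
  - enrollment 6 (Iris): course_id=3 -> matches Discrete Math
  - enrollment 7 (Olivia): course_id=1 -> matches Biology
All 7 rows appear; 1 has NULL course.

SQL:
SELECT a.student, b.title AS course
FROM enrollments a
LEFT JOIN courses b ON a.course_id = b.id

Result:
student | course        
--------+---------------
George  | Biology       
Chris   | Linear Algebra
Eli     | Biology       
Pete    | NULL          
Dave    | Discrete Math 
Iris    | Discrete Math 
Olivia  | Biology       


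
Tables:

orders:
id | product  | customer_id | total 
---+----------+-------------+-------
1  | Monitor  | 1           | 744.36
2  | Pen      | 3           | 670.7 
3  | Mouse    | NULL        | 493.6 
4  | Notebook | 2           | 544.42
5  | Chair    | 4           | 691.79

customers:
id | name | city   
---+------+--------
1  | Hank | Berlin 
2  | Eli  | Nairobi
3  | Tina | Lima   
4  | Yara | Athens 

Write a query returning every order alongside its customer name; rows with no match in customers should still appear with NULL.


LEFT JOIN keeps every row from orders (the left table); where customer_id has no match in customers, the customer columns become NULL. Walk through each order:
  - order 1 (Monitor): customer_id=1 -> matches Hank
  - order 2 (Pen): customer_id=3 -> matches Tina
  - order 3 (Mouse): customer_id=NULL, no match -> kept with NULL
  - order 4 (Notebook): customer_id=2 -> matches Eli
  - order 5 (Chair): customer_id=4 -> matches Yara
All 5 rows appear; 1 has NULL customer.

SQL:
SELECT a.product, b.name AS customer
FROM orders a
LEFT JOIN customers b ON a.customer_id = b.id

Result:
product  | customer
---------+---------
Monitor  | Hank    
Pen      | Tina    
Mouse    | NULL    
Notebook | Eli     
Chair    | Yara    


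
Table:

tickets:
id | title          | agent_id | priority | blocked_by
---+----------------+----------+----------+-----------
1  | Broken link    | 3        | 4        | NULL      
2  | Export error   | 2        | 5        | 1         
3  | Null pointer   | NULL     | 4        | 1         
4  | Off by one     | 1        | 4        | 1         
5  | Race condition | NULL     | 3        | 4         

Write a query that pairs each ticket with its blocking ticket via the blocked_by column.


This is a self-join: tickets is joined to a second copy of itself, matching each row's blocked_by to another row's id. Use LEFT JOIN so rows with blocked_by=NULL are kept.
  - ticket 1 (Broken link): blocked_by=NULL -> NULL
  - ticket 2 (Export error): blocked_by=1 -> Broken link
  - ticket 3 (Null pointer): blocked_by=1 -> Broken link
  - ticket 4 (Off by one): blocked_by=1 -> Broken link
  - ticket 5 (Race condition): blocked_by=4 -> Off by one

SQL:
SELECT a.title AS item, b.title AS blocked_by
FROM tickets a
LEFT JOIN tickets b ON a.blocked_by = b.id

Result:
item           | blocked_by 
---------------+------------
Broken link    | NULL       
Export error   | Broken link
Null pointer   | Broken link
Off by one     | Broken link
Race condition | Off by one 


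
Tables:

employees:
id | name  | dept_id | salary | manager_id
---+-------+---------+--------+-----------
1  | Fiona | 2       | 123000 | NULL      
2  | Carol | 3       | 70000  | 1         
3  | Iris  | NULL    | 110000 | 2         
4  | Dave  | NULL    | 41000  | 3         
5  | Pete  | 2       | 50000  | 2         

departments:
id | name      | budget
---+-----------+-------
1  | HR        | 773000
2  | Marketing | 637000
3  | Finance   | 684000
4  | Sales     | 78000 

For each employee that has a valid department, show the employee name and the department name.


INNER JOIN keeps only employees rows whose dept_id matches an id in departments. Walk through each employee:
  - employee 1 (Fiona): dept_id=2 -> matches Marketing
  - employee 2 (Carol): dept_id=3 -> matches Finance
  - employee 3 (Iris): dept_id=NULL, no match -> dropped
  - employee 4 (Dave): dept_id=NULL, no match -> dropped
  - employee 5 (Pete): dept_id=2 -> matches Marketing
So 2 of 5 rows are dropped.

SQL:
SELECT a.name, b.name AS department
FROM employees a
INNER JOIN departments b ON a.dept_id = b.id

Result:
name  | department
------+-----------
Fiona | Marketing 
Carol | Finance   
Pete  | Marketing 


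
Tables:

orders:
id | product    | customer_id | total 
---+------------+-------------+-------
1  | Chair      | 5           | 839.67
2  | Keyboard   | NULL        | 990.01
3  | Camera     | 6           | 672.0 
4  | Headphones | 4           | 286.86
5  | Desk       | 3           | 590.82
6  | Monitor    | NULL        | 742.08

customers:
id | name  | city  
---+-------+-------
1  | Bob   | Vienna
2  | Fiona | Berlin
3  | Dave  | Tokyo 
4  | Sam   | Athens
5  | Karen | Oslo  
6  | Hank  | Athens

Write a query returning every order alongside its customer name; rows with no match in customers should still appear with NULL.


LEFT JOIN keeps every row from orders (the left table); where customer_id has no match in customers, the customer columns become NULL. Walk through each order:
  - order 1 (Chair): customer_id=5 -> matches Karen
  - order 2 (Keyboard): customer_id=NULL, no match -> kept with NULL
  - order 3 (Camera): customer_id=6 -> matches Hank
  - order 4 (Headphones): customer_id=4 -> matches Sam
  - order 5 (Desk): customer_id=3 -> matches Dave
  - order 6 (Monitor): customer_id=NULL, no match -> kept with NULL
All 6 rows appear; 2 have NULL customer.

SQL:
SELECT a.product, b.name AS customer
FROM orders a
LEFT JOIN customers b ON a.customer_id = b.id

Result:
product    | customer
-----------+---------
Chair      | Karen   
Keyboard   | NULL    
Camera     | Hank    
Headphones | Sam     
Desk       | Dave    
Monitor    | NULL    


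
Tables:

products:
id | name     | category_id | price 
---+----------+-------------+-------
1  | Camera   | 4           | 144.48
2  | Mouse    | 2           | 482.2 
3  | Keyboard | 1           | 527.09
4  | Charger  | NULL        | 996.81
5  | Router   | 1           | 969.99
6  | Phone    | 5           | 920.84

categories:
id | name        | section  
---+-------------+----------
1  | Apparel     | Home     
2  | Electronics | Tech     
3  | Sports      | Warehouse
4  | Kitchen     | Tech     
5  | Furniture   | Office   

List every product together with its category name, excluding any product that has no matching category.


INNER JOIN keeps only products rows whose category_id matches an id in categories. Walk through each product:
  - product 1 (Camera): category_id=4 -> matches Kitchen
  - product 2 (Mouse): category_id=2 -> matches Electronics
  - product 3 (Keyboard): category_id=1 -> matches Apparel
  - product 4 (Charger): category_id=NULL, no match -> dropped
  - product 5 (Router): category_id=1 -> matches Apparel
  - product 6 (Phone): category_id=5 -> matches Furniture
So 1 of 6 rows is dropped.

SQL:
SELECT a.name, b.name AS category
FROM products a
INNER JOIN categories b ON a.category_id = b.id

Result:
name     | category   
---------+------------
Camera   | Kitchen    
Mouse    | Electronics
Keyboard | Apparel    
Router   | Apparel    
Phone    | Furniture  


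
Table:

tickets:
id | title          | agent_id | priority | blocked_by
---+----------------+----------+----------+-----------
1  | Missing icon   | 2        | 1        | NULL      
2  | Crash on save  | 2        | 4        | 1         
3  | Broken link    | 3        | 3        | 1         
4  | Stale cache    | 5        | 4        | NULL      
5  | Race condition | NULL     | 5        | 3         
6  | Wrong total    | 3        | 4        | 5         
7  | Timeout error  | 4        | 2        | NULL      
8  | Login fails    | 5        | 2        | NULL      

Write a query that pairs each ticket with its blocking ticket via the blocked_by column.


This is a self-join: tickets is joined to a second copy of itself, matching each row's blocked_by to another row's id. Use LEFT JOIN so rows with blocked_by=NULL are kept.
  - ticket 1 (Missing icon): blocked_by=NULL -> NULL
  - ticket 2 (Crash on save): blocked_by=1 -> Missing icon
  - ticket 3 (Broken link): blocked_by=1 -> Missing icon
  - ticket 4 (Stale cache): blocked_by=NULL -> NULL
  - ticket 5 (Race condition): blocked_by=3 -> Broken link
  - ticket 6 (Wrong total): blocked_by=5 -> Race condition
  - ticket 7 (Timeout error): blocked_by=NULL -> NULL
  - ticket 8 (Login fails): blocked_by=NULL -> NULL

SQL:
SELECT a.title AS item, b.title AS blocked_by
FROM tickets a
LEFT JOIN tickets b ON a.blocked_by = b.id

Result:
item           | blocked_by    
---------------+---------------
Missing icon   | NULL          
Crash on save  | Missing icon  
Broken link    | Missing icon  
Stale cache    | NULL          
Race condition | Broken link   
Wrong total    | Race condition
Timeout error  | NULL          
Login fails    | NULL          


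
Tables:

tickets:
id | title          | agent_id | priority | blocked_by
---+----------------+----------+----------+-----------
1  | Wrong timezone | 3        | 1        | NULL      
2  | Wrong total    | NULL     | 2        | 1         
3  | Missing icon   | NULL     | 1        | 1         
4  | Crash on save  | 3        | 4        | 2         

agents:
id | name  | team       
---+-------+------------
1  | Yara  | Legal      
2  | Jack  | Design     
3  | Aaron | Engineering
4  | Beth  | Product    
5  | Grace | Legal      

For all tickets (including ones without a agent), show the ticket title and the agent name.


LEFT JOIN keeps every row from tickets (the left table); where agent_id has no match in agents, the agent columns become NULL. Walk through each ticket:
  - ticket 1 (Wrong timezone): agent_id=3 -> matches Aaron
  - ticket 2 (Wrong total): agent_id=NULL, no match -> kept with NULL
  - ticket 3 (Missing icon): agent_id=NULL, no match -> kept with NULL
  - ticket 4 (Crash on save): agent_id=3 -> matches Aaron
All 4 rows appear; 2 have NULL agent.

SQL:
SELECT a.title, b.name AS agent
FROM tickets a
LEFT JOIN agents b ON a.agent_id = b.id

Result:
title          | agent
---------------+------
Wrong timezone | Aaron
Wrong total    | NULL 
Missing icon   | NULL 
Crash on save  | Aaron


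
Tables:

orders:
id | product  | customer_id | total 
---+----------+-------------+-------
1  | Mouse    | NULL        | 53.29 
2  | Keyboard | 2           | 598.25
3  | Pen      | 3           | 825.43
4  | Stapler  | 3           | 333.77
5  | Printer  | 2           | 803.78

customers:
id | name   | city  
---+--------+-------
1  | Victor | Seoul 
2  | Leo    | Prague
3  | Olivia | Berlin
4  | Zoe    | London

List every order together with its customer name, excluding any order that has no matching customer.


INNER JOIN keeps only orders rows whose customer_id matches an id in customers. Walk through each order:
  - order 1 (Mouse): customer_id=NULL, no match -> dropped
  - order 2 (Keyboard): customer_id=2 -> matches Leo
  - order 3 (Pen): customer_id=3 -> matches Olivia
  - order 4 (Stapler): customer_id=3 -> matches Olivia
  - order 5 (Printer): customer_id=2 -> matches Leo
So 1 of 5 rows is dropped.

SQL:
SELECT a.product, b.name AS customer
FROM orders a
INNER JOIN customers b ON a.customer_id = b.id

Result:
product  | customer
---------+---------
Keyboard | Leo     
Pen      | Olivia  
Stapler  | Olivia  
Printer  | Leo     


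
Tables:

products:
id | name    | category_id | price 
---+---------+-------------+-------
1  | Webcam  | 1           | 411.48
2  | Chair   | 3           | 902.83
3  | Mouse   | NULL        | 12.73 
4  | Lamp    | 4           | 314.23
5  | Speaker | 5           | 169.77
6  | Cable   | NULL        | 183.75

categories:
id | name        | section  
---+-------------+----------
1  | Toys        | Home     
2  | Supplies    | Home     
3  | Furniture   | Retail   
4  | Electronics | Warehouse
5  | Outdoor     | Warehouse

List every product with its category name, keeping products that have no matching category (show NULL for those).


LEFT JOIN keeps every row from products (the left table); where category_id has no match in categories, the category columns become NULL. Walk through each product:
  - product 1 (Webcam): category_id=1 -> matches Toys
  - product 2 (Chair): category_id=3 -> matches Furniture
  - product 3 (Mouse): category_id=NULL, no match -> kept with NULL
  - product 4 (Lamp): category_id=4 -> matches Electronics
  - product 5 (Speaker): category_id=5 -> matches Outdoor
  - product 6 (Cable): category_id=NULL, no match -> kept with NULL
All 6 rows appear; 2 have NULL category.

SQL:
SELECT a.name, b.name AS category
FROM products a
LEFT JOIN categories b ON a.category_id = b.id

Result:
name    | category   
--------+------------
Webcam  | Toys       
Chair   | Furniture  
Mouse   | NULL       
Lamp    | Electronics
Speaker | Outdoor    
Cable   | NULL       


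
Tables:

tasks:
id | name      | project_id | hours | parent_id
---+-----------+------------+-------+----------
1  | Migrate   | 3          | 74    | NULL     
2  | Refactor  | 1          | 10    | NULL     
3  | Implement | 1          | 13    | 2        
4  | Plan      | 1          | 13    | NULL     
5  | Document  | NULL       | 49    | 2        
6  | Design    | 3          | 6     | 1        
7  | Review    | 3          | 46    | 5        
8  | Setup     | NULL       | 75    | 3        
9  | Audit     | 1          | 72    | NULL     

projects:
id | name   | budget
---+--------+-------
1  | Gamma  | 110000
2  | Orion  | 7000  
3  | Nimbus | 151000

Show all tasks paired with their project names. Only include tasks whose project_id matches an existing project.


INNER JOIN keeps only tasks rows whose project_id matches an id in projects. Walk through each task:
  - task 1 (Migrate): project_id=3 -> matches Nimbus
  - task 2 (Refactor): project_id=1 -> matches Gamma
  - task 3 (Implement): project_id=1 -> matches Gamma
  - task 4 (Plan): project_id=1 -> matches Gamma
  - task 5 (Document): project_id=NULL, no match -> dropped
  - task 6 (Design): project_id=3 -> matches Nimbus
  - task 7 (Review): project_id=3 -> matches Nimbus
  - task 8 (Setup): project_id=NULL, no match -> dropped
  - task 9 (Audit): project_id=1 -> matches Gamma
So 2 of 9 rows are dropped.

SQL:
SELECT a.name, b.name AS project
FROM tasks a
INNER JOIN projects b ON a.project_id = b.id

Result:
name      | project
----------+--------
Migrate   | Nimbus 
Refactor  | Gamma  
Implement | Gamma  
Plan      | Gamma  
Design    | Nimbus 
Review    | Nimbus 
Audit     | Gamma  


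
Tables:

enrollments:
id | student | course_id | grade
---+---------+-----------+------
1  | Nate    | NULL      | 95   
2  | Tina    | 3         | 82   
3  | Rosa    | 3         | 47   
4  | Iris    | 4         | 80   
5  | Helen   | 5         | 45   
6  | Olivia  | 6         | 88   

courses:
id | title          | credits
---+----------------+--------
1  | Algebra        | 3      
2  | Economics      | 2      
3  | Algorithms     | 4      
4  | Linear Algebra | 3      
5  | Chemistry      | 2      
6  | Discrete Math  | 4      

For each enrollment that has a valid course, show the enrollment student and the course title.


INNER JOIN keeps only enrollments rows whose course_id matches an id in courses. Walk through each enrollment:
  - enrollment 1 (Nate): course_id=NULL, no match -> dropped
  - enrollment 2 (Tina): course_id=3 -> matches Algorithms
  - enrollment 3 (Rosa): course_id=3 -> matches Algorithms
  - enrollment 4 (Iris): course_id=4 -> matches Linear Algebra
  - enrollment 5 (Helen): course_id=5 -> matches Chemistry
  - enrollment 6 (Olivia): course_id=6 -> matches Discrete Math
So 1 of 6 rows is dropped.

SQL:
SELECT a.student, b.title AS course
FROM enrollments a
INNER JOIN courses b ON a.course_id = b.id

Result:
student | course        
--------+---------------
Tina    | Algorithms    
Rosa    | Algorithms    
Iris    | Linear Algebra
Helen   | Chemistry     
Olivia  | Discrete Math 


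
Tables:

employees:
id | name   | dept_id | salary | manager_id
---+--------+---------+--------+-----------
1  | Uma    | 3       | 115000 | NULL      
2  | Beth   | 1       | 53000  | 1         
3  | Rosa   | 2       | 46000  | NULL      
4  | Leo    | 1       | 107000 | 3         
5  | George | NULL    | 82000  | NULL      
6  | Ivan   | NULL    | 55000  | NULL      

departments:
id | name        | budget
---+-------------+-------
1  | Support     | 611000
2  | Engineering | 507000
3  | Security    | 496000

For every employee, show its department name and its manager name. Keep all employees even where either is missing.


Two LEFT JOINs from the same base table employees: one to departments via dept_id, one to employees itself via manager_id. Both are LEFT so every employee is preserved.
Match against departments:
  - employee 1 (Uma): dept_id=3 -> matches Security
  - employee 2 (Beth): dept_id=1 -> matches Support
  - employee 3 (Rosa): dept_id=2 -> matches Engineering
  - employee 4 (Leo): dept_id=1 -> matches Support
  - employee 5 (George): dept_id=NULL, no match -> kept with NULL
  - employee 6 (Ivan): dept_id=NULL, no match -> kept with NULL
Match against employees (self):
  - employee 1 (Uma): manager_id=NULL -> NULL
  - employee 2 (Beth): manager_id=1 -> Uma
  - employee 3 (Rosa): manager_id=NULL -> NULL
  - employee 4 (Leo): manager_id=3 -> Rosa
  - employee 5 (George): manager_id=NULL -> NULL
  - employee 6 (Ivan): manager_id=NULL -> NULL

SQL:
SELECT a.name, b.name AS department, c.name AS manager
FROM employees a
LEFT JOIN departments b ON a.dept_id = b.id
LEFT JOIN employees c ON a.manager_id = c.id

Result:
name   | department  | manager
-------+-------------+--------
Uma    | Security    | NULL   
Beth   | Support     | Uma    
Rosa   | Engineering | NULL   
Leo    | Support     | Rosa   
George | NULL        | NULL   
Ivan   | NULL        | NULL   


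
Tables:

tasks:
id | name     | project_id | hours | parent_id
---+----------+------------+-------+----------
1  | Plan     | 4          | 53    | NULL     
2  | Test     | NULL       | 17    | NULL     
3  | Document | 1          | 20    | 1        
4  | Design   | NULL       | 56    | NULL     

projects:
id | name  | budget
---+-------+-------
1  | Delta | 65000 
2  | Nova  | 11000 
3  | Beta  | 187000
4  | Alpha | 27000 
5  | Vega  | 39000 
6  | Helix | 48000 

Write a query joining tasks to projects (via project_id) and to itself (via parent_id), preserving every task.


Two LEFT JOINs from the same base table tasks: one to projects via project_id, one to tasks itself via parent_id. Both are LEFT so every task is preserved.
Match against projects:
  - task 1 (Plan): project_id=4 -> matches Alpha
  - task 2 (Test): project_id=NULL, no match -> kept with NULL
  - task 3 (Document): project_id=1 -> matches Delta
  - task 4 (Design): project_id=NULL, no match -> kept with NULL
Match against tasks (self):
  - task 1 (Plan): parent_id=NULL -> NULL
  - task 2 (Test): parent_id=NULL -> NULL
  - task 3 (Document): parent_id=1 -> Plan
  - task 4 (Design): parent_id=NULL -> NULL

SQL:
SELECT a.name, b.name AS project, c.name AS parent
FROM tasks a
LEFT JOIN projects b ON a.project_id = b.id
LEFT JOIN tasks c ON a.parent_id = c.id

Result:
name     | project | parent
---------+---------+-------
Plan     | Alpha   | NULL  
Test     | NULL    | NULL  
Document | Delta   | Plan  
Design   | NULL    | NULL  


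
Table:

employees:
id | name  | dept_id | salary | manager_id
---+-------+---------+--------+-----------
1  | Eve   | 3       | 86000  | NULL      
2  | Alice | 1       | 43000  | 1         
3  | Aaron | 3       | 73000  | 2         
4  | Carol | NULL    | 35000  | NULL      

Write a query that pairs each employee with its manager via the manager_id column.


This is a self-join: employees is joined to a second copy of itself, matching each row's manager_id to another row's id. Use LEFT JOIN so rows with manager_id=NULL are kept.
  - employee 1 (Eve): manager_id=NULL -> NULL
  - employee 2 (Alice): manager_id=1 -> Eve
  - employee 3 (Aaron): manager_id=2 -> Alice
  - employee 4 (Carol): manager_id=NULL -> NULL

SQL:
SELECT a.name AS item, b.name AS manager
FROM employees a
LEFT JOIN employees b ON a.manager_id = b.id

Result:
item  | manager
------+--------
Eve   | NULL   
Alice | Eve    
Aaron | Alice  
Carol | NULL   


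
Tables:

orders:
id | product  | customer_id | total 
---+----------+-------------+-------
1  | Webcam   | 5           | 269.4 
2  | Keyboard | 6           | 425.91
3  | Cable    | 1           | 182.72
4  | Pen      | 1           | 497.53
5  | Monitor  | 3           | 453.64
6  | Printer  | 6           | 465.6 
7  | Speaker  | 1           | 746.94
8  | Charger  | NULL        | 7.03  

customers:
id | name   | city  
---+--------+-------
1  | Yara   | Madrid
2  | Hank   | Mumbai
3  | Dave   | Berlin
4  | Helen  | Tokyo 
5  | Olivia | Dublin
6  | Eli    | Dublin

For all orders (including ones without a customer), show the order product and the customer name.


LEFT JOIN keeps every row from orders (the left table); where customer_id has no match in customers, the customer columns become NULL. Walk through each order:
  - order 1 (Webcam): customer_id=5 -> matches Olivia
  - order 2 (Keyboard): customer_id=6 -> matches Eli
  - order 3 (Cable): customer_id=1 -> matches Yara
  - order 4 (Pen): customer_id=1 -> matches Yara
  - order 5 (Monitor): customer_id=3 -> matches Dave
  - order 6 (Printer): customer_id=6 -> matches Eli
  - order 7 (Speaker): customer_id=1 -> matches Yara
  - order 8 (Charger): customer_id=NULL, no match -> kept with NULL
All 8 rows appear; 1 has NULL customer.

SQL:
SELECT a.product, b.name AS customer
FROM orders a
LEFT JOIN customers b ON a.customer_id = b.id

Result:
product  | customer
---------+---------
Webcam   | Olivia  
Keyboard | Eli     
Cable    | Yara    
Pen      | Yara    
Monitor  | Dave    
Printer  | Eli     
Speaker  | Yara    
Charger  | NULL    


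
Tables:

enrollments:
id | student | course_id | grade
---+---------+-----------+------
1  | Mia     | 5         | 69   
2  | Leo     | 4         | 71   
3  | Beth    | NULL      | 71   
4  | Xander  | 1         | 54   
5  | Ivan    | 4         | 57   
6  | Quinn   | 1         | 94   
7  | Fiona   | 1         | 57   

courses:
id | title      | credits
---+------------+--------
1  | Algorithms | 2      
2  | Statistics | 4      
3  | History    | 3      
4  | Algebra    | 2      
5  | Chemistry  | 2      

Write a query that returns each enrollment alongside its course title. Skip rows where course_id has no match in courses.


INNER JOIN keeps only enrollments rows whose course_id matches an id in courses. Walk through each enrollment:
  - enrollment 1 (Mia): course_id=5 -> matches Chemistry
  - enrollment 2 (Leo): course_id=4 -> matches Algebra
  - enrollment 3 (Beth): course_id=NULL, no match -> dropped
  - enrollment 4 (Xander): course_id=1 -> matches Algorithms
  - enrollment 5 (Ivan): course_id=4 -> matches Algebra
  - enrollment 6 (Quinn): course_id=1 -> matches Algorithms
  - enrollment 7 (Fiona): course_id=1 -> matches Algorithms
So 1 of 7 rows is dropped.

SQL:
SELECT a.student, b.title AS course
FROM enrollments a
INNER JOIN courses b ON a.course_id = b.id

Result:
student | course    
--------+-----------
Mia     | Chemistry 
Leo     | Algebra   
Xander  | Algorithms
Ivan    | Algebra   
Quinn   | Algorithms
Fiona   | Algorithms


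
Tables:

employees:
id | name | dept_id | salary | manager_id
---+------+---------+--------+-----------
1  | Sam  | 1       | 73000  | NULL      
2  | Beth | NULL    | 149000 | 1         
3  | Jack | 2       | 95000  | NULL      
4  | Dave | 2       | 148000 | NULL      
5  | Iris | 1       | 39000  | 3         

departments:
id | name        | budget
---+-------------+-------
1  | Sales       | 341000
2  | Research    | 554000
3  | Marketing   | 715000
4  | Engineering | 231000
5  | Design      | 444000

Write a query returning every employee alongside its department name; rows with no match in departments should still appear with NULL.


LEFT JOIN keeps every row from employees (the left table); where dept_id has no match in departments, the department columns become NULL. Walk through each employee:
  - employee 1 (Sam): dept_id=1 -> matches Sales
  - employee 2 (Beth): dept_id=NULL, no match -> kept with NULL
  - employee 3 (Jack): dept_id=2 -> matches Research
  - employee 4 (Dave): dept_id=2 -> matches Research
  - employee 5 (Iris): dept_id=1 -> matches Sales
All 5 rows appear; 1 has NULL department.

SQL:
SELECT a.name, b.name AS department
FROM employees a
LEFT JOIN departments b ON a.dept_id = b.id

Result:
name | department
-----+-----------
Sam  | Sales     
Beth | NULL      
Jack | Research  
Dave | Research  
Iris | Sales     


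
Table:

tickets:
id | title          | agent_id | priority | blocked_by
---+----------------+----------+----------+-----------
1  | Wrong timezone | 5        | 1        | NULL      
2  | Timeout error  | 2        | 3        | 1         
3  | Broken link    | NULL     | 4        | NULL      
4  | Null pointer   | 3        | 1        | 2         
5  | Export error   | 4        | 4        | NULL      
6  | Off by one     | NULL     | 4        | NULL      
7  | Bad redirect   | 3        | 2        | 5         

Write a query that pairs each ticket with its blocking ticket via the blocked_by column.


This is a self-join: tickets is joined to a second copy of itself, matching each row's blocked_by to another row's id. Use LEFT JOIN so rows with blocked_by=NULL are kept.
  - ticket 1 (Wrong timezone): blocked_by=NULL -> NULL
  - ticket 2 (Timeout error): blocked_by=1 -> Wrong timezone
  - ticket 3 (Broken link): blocked_by=NULL -> NULL
  - ticket 4 (Null pointer): blocked_by=2 -> Timeout error
  - ticket 5 (Export error): blocked_by=NULL -> NULL
  - ticket 6 (Off by one): blocked_by=NULL -> NULL
  - ticket 7 (Bad redirect): blocked_by=5 -> Export error

SQL:
SELECT a.title AS item, b.title AS blocked_by
FROM tickets a
LEFT JOIN tickets b ON a.blocked_by = b.id

Result:
item           | blocked_by    
---------------+---------------
Wrong timezone | NULL          
Timeout error  | Wrong timezone
Broken link    | NULL          
Null pointer   | Timeout error 
Export error   | NULL          
Off by one     | NULL          
Bad redirect   | Export error  


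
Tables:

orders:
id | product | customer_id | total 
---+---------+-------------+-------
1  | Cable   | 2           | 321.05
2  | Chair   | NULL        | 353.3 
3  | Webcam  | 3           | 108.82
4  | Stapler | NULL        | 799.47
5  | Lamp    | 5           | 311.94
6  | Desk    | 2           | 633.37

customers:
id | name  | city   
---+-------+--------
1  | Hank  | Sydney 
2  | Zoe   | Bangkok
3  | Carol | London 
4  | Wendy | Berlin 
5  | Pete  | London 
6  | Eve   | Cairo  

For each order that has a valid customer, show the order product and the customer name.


INNER JOIN keeps only orders rows whose customer_id matches an id in customers. Walk through each order:
  - order 1 (Cable): customer_id=2 -> matches Zoe
  - order 2 (Chair): customer_id=NULL, no match -> dropped
  - order 3 (Webcam): customer_id=3 -> matches Carol
  - order 4 (Stapler): customer_id=NULL, no match -> dropped
  - order 5 (Lamp): customer_id=5 -> matches Pete
  - order 6 (Desk): customer_id=2 -> matches Zoe
So 2 of 6 rows are dropped.

SQL:
SELECT a.product, b.name AS customer
FROM orders a
INNER JOIN customers b ON a.customer_id = b.id

Result:
product | customer
--------+---------
Cable   | Zoe     
Webcam  | Carol   
Lamp    | Pete    
Desk    | Zoe     
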